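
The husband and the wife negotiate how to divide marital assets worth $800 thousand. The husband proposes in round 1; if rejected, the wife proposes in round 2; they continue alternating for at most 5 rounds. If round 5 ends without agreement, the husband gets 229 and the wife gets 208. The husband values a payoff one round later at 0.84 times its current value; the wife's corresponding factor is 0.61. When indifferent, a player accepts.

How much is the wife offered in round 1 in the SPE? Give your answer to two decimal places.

By backward induction:
Round 5 (the husband proposes): the wife gets 208 if talks fail, so the husband offers 208 and keeps 592.
Round 4 (the wife proposes): the husband can get 592 next round, worth 0.84 × 592 = 497.28 now, so the wife offers 497.28, keeping 302.72.
Round 3 (the husband proposes): the wife can get 302.72 next round, worth 0.61 × 302.72 = 184.6592 now. The husband offers 184.6592 and keeps 800 − 184.6592 = 615.3408.
Round 2 (the wife proposes): the husband can get 615.3408 next round, worth 0.84 × 615.3408 = 516.886272 now. The wife offers 516.886272 and keeps 800 − 516.886272 = 283.113728.
Round 1 (the husband proposes): the wife can get 283.113728 next round, worth 0.61 × 283.113728 = 172.69937408 now. The husband offers 172.69937408 and keeps 800 − 172.69937408 = 627.30062592.

172.70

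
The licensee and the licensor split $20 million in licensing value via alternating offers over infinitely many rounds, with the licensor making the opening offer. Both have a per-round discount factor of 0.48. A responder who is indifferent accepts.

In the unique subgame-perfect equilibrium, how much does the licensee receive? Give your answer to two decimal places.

6.49

When the licensor proposes, the licensee accepts any offer worth at least 0.48 times what the licensee would get by proposing next round; and vice versa.
This gives x = 20 − 0.48y and y = 20 − 0.48x, where x and y are each side's share when it proposes.
Hence (1 − 0.48·0.48)x = 20(1 − 0.48), i.e. 0.7696·x = 10.4.
x ≈ 13.5135; the licensee's share is 20 − x ≈ 6.4865.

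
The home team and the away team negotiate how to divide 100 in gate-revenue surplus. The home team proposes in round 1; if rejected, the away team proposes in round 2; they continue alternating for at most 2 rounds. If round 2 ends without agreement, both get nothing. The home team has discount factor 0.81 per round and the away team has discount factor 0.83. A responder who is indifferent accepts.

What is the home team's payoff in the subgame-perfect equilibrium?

17

Round 2 (the away team proposes): the home team will accept anything ≥ 0, so the away team offers 0 and keeps 100.
Round 1 (the home team proposes): the away team can get 100 next round, worth 0.83 × 100 = 83 now; the home team offers that and keeps 17.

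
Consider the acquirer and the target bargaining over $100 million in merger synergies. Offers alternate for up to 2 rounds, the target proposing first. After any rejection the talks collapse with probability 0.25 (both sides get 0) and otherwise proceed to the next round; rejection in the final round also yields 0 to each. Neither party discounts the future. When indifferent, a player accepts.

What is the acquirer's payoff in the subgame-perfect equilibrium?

75

By backward induction:
Round 2 (the acquirer proposes): the target will accept anything ≥ 0, so the acquirer offers 0 and keeps 100.
Round 1 (the target proposes): rejecting gives the acquirer an expected 0.75 × 100 = 75; the target offers that and keeps 25.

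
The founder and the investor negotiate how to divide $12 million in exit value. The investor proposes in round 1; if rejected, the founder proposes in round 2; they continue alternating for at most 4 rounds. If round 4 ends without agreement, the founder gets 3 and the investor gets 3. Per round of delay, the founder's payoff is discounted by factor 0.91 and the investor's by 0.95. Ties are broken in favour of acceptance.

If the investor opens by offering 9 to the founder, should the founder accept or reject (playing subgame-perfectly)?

Round 4 (the founder proposes): the investor gets 3 if talks fail, so the founder offers 3 and keeps 9.
Round 3 (the investor proposes): the founder can get 9 next round, worth 0.91 × 9 = 8.19 now; the investor offers that and keeps 3.81.
Round 2 (the founder proposes): the investor can get 3.81 next round, worth 0.95 × 3.81 = 3.6195 now; the founder offers that and keeps 8.3805.
So by rejecting in round 1, the founder gets 8.3805 next round, worth 0.91 × 8.3805 = 7.626255 now.
Offer 9 ≥ 7.626255, so the founder accepts.

Accept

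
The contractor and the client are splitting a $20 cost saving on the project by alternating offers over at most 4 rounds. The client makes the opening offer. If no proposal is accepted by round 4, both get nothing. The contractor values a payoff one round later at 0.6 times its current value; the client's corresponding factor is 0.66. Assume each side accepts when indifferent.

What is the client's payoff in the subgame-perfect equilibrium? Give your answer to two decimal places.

Round 4 (the contractor proposes): the client will accept anything ≥ 0, so the contractor offers 0 and keeps 20.
Round 3 (the client proposes): the contractor can get 20 next round, worth 0.6 × 20 = 12 now; the client offers that and keeps 8.
Round 2 (the contractor proposes): the client can get 8 next round, worth 0.66 × 8 = 5.28 now; the contractor offers that and keeps 14.72.
Round 1 (the client proposes): the contractor can get 14.72 next round, worth 0.6 × 14.72 = 8.832 now. The client offers 8.832 and keeps 20 − 8.832 = 11.168.

11.17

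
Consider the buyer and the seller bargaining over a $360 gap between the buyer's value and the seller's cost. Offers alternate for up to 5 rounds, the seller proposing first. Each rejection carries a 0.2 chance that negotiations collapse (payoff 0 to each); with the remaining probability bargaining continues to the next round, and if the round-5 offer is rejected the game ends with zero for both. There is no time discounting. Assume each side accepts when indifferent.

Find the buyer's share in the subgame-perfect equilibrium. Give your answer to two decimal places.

94.46

Round 5 (the seller proposes): rejection yields 0 for the buyer; the seller offers 0 and keeps 360.
Round 4 (the buyer proposes): rejecting gives the seller an expected 0.8 × 360 = 288. The buyer offers 288 and keeps 360 − 288 = 72.
Round 3 (the seller proposes): rejecting gives the buyer an expected 0.8 × 72 = 57.6; the seller offers that and keeps 302.4.
Round 2 (the buyer proposes): rejecting gives the seller an expected 0.8 × 302.4 = 241.92. The buyer offers 241.92 and keeps 360 − 241.92 = 118.08.
Round 1 (the seller proposes): rejecting gives the buyer an expected 0.8 × 118.08 = 94.464. The seller offers 94.464 and keeps 360 − 94.464 = 265.536.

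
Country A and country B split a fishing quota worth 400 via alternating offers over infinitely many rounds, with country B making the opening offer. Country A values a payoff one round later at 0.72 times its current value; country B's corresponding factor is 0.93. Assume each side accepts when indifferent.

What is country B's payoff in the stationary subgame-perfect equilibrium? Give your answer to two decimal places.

338.98

Let x be country B's share when country B proposes and y be country A's share when country A proposes.
Country A accepts iff offered ≥ 0.72·y, so x = 400 − 0.72y. Symmetrically y = 400 − 0.93x.
Substituting: x = 400 − 0.72(400 − 0.93x), giving x(1 − 0.93·0.72) = 400(1 − 0.72).
So x = 400 × 0.28 / 0.3304 ≈ 338.9831, and country A receives 400 − x ≈ 61.0169.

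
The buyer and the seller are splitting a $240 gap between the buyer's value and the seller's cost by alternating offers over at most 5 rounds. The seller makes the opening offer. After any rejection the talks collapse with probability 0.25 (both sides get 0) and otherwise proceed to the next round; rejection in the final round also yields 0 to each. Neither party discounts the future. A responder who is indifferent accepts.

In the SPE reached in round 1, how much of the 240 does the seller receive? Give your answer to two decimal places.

By backward induction:
Round 5 (the seller proposes): rejection yields 0 for the buyer; the seller offers 0 and keeps 240.
Round 4 (the buyer proposes): rejecting gives the seller an expected 0.75 × 240 = 180. The buyer offers 180 and keeps 240 − 180 = 60.
Round 3 (the seller proposes): rejecting gives the buyer an expected 0.75 × 60 = 45, so the seller offers 45, keeping 195.
Round 2 (the buyer proposes): rejecting gives the seller an expected 0.75 × 195 = 146.25. The buyer offers 146.25 and keeps 240 − 146.25 = 93.75.
Round 1 (the seller proposes): rejecting gives the buyer an expected 0.75 × 93.75 = 70.3125; the seller offers that and keeps 169.6875.

169.69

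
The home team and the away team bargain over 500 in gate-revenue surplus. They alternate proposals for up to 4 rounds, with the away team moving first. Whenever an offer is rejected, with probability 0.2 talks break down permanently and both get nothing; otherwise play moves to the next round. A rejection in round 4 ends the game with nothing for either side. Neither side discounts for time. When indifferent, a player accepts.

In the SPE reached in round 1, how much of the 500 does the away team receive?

164

By backward induction:
Round 4 (the home team proposes): the away team will accept anything ≥ 0, so the home team offers 0 and keeps 500.
Round 3 (the away team proposes): rejecting gives the home team an expected 0.8 × 500 = 400, so the away team offers 400, keeping 100.
Round 2 (the home team proposes): rejecting gives the away team an expected 0.8 × 100 = 80. The home team offers 80 and keeps 500 − 80 = 420.
Round 1 (the away team proposes): rejecting gives the home team an expected 0.8 × 420 = 336. The away team offers 336 and keeps 500 − 336 = 164.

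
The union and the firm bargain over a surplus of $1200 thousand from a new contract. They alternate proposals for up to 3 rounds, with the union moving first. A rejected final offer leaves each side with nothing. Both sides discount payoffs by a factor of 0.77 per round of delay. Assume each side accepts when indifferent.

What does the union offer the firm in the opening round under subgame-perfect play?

Round 3 (the union proposes): rejection yields 0 for the firm; the union offers 0 and keeps 1200.
Round 2 (the firm proposes): the union can get 1200 next round, worth 0.77 × 1200 = 924 now, so the firm offers 924, keeping 276.
Round 1 (the union proposes): the firm can get 276 next round, worth 0.77 × 276 = 212.52 now, so the union offers 212.52, keeping 987.48.

212.52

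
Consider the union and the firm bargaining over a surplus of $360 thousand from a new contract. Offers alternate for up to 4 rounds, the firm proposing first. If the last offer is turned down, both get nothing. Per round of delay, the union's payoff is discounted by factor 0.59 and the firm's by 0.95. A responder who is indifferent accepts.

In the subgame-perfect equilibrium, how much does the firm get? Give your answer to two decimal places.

230.33

Round 4 (the union proposes): rejection yields 0 for the firm; the union offers 0 and keeps 360.
Round 3 (the firm proposes): the union can get 360 next round, worth 0.59 × 360 = 212.4 now; the firm offers that and keeps 147.6.
Round 2 (the union proposes): the firm can get 147.6 next round, worth 0.95 × 147.6 = 140.22 now, so the union offers 140.22, keeping 219.78.
Round 1 (the firm proposes): the union can get 219.78 next round, worth 0.59 × 219.78 = 129.6702 now, so the firm offers 129.6702, keeping 230.3298.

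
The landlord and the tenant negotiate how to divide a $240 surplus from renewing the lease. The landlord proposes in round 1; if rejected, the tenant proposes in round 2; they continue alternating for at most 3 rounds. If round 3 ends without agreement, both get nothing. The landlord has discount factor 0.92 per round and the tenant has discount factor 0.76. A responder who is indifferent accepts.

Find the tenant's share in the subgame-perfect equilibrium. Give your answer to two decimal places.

Round 3 (the landlord proposes): rejection yields 0 for the tenant; the landlord offers 0 and keeps 240.
Round 2 (the tenant proposes): the landlord can get 240 next round, worth 0.92 × 240 = 220.8 now; the tenant offers that and keeps 19.2.
Round 1 (the landlord proposes): the tenant can get 19.2 next round, worth 0.76 × 19.2 = 14.592 now, so the landlord offers 14.592, keeping 225.408.

14.59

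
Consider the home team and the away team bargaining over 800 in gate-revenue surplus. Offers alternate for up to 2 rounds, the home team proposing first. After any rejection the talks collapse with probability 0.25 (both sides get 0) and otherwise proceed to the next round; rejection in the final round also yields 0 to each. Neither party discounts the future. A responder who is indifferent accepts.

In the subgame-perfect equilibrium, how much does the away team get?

600

Round 2 (the away team proposes): the home team will accept anything ≥ 0, so the away team offers 0 and keeps 800.
Round 1 (the home team proposes): rejecting gives the away team an expected 0.75 × 800 = 600; the home team offers that and keeps 200.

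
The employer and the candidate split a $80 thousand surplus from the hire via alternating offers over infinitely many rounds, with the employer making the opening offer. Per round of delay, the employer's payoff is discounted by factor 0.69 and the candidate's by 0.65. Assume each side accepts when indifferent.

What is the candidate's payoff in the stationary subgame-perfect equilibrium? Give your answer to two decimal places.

29.23

When the employer proposes, the candidate accepts any offer worth at least 0.65 times what the candidate would get by proposing next round; and vice versa.
This gives x = 80 − 0.65y and y = 80 − 0.69x, where x and y are each side's share when it proposes.
Hence (1 − 0.65·0.69)x = 80(1 − 0.65), i.e. 0.5515·x = 28.
x ≈ 50.7706; the candidate's share is 80 − x ≈ 29.2294.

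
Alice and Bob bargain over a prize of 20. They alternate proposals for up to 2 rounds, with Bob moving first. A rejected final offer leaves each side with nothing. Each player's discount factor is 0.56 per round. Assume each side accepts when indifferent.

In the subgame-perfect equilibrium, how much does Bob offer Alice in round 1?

Round 2 (Alice proposes): rejection yields 0 for Bob; Alice offers 0 and keeps 20.
Round 1 (Bob proposes): Alice can get 20 next round, worth 0.56 × 20 = 11.2 now. Bob offers 11.2 and keeps 20 − 11.2 = 8.8.

11.2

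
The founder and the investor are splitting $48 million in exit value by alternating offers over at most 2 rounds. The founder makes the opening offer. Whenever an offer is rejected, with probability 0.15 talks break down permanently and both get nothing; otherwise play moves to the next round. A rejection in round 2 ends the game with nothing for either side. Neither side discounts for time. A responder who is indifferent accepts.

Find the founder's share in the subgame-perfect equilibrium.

By backward induction:
Round 2 (the investor proposes): the founder will accept anything ≥ 0, so the investor offers 0 and keeps 48.
Round 1 (the founder proposes): rejecting gives the investor an expected 0.85 × 48 = 40.8. The founder offers 40.8 and keeps 48 − 40.8 = 7.2.

7.2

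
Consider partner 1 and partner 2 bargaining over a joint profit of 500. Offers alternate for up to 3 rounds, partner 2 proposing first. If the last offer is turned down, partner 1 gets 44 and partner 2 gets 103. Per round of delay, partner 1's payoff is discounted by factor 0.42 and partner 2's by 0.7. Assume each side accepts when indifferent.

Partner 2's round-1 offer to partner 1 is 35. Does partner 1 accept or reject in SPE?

Round 3 (partner 2 proposes): partner 1 gets 44 if talks fail, so partner 2 offers 44 and keeps 456.
Round 2 (partner 1 proposes): partner 2 can get 456 next round, worth 0.7 × 456 = 319.2 now; partner 1 offers that and keeps 180.8.
So by rejecting in round 1, partner 1 gets 180.8 next round, worth 0.42 × 180.8 = 75.936 now.
Offer 35 < 75.936, so partner 1 rejects.

Reject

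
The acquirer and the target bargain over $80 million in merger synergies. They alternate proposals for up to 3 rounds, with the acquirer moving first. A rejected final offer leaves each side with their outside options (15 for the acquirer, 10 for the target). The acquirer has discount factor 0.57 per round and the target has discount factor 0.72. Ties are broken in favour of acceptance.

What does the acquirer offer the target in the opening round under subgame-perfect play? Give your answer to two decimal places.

Round 3 (the acquirer proposes): the target gets 10 if talks fail, so the acquirer offers 10 and keeps 70.
Round 2 (the target proposes): the acquirer can get 70 next round, worth 0.57 × 70 = 39.9 now, so the target offers 39.9, keeping 40.1.
Round 1 (the acquirer proposes): the target can get 40.1 next round, worth 0.72 × 40.1 = 28.872 now, so the acquirer offers 28.872, keeping 51.128.

28.87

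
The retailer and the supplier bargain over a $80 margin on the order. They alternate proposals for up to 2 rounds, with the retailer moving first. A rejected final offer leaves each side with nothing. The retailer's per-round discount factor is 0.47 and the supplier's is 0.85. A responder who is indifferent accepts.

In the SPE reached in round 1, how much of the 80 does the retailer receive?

By backward induction:
Round 2 (the supplier proposes): rejection yields 0 for the retailer; the supplier offers 0 and keeps 80.
Round 1 (the retailer proposes): the supplier can get 80 next round, worth 0.85 × 80 = 68 now; the retailer offers that and keeps 12.

12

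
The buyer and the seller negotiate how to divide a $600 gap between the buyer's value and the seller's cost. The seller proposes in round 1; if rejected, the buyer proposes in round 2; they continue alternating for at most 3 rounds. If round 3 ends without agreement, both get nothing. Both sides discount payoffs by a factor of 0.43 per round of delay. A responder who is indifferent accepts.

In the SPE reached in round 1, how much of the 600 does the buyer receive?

147.06

Solve by backward induction from round 3.
Round 3 (the seller proposes): the buyer will accept anything ≥ 0, so the seller offers 0 and keeps 600.
Round 2 (the buyer proposes): the seller can get 600 next round, worth 0.43 × 600 = 258 now. The buyer offers 258 and keeps 600 − 258 = 342.
Round 1 (the seller proposes): the buyer can get 342 next round, worth 0.43 × 342 = 147.06 now. The seller offers 147.06 and keeps 600 − 147.06 = 452.94.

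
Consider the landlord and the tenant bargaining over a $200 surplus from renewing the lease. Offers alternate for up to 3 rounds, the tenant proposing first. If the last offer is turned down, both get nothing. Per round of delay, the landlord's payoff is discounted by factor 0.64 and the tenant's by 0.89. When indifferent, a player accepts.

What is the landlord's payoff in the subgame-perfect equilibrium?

Round 3 (the tenant proposes): the landlord will accept anything ≥ 0, so the tenant offers 0 and keeps 200.
Round 2 (the landlord proposes): the tenant can get 200 next round, worth 0.89 × 200 = 178 now; the landlord offers that and keeps 22.
Round 1 (the tenant proposes): the landlord can get 22 next round, worth 0.64 × 22 = 14.08 now; the tenant offers that and keeps 185.92.

14.08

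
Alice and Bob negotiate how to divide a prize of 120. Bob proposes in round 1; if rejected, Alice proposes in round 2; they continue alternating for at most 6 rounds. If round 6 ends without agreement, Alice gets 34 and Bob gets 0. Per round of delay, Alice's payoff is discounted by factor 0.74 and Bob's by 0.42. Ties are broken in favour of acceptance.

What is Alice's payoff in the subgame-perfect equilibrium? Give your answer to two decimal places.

76.09

By backward induction:
Round 6 (Alice proposes): Bob will accept anything ≥ 0, so Alice offers 0 and keeps 120.
Round 5 (Bob proposes): Alice can get 120 next round, worth 0.74 × 120 = 88.8 now. Bob offers 88.8 and keeps 120 − 88.8 = 31.2.
Round 4 (Alice proposes): Bob can get 31.2 next round, worth 0.42 × 31.2 = 13.104 now, so Alice offers 13.104, keeping 106.896.
Round 3 (Bob proposes): Alice can get 106.896 next round, worth 0.74 × 106.896 = 79.10304 now; Bob offers that and keeps 40.89696.
Round 2 (Alice proposes): Bob can get 40.89696 next round, worth 0.42 × 40.89696 = 17.1767232 now. Alice offers 17.1767232 and keeps 120 − 17.1767232 = 102.8232768.
Round 1 (Bob proposes): Alice can get 102.8232768 next round, worth 0.74 × 102.8232768 = 76.089224832 now. Bob offers 76.089224832 and keeps 120 − 76.089224832 = 43.910775168.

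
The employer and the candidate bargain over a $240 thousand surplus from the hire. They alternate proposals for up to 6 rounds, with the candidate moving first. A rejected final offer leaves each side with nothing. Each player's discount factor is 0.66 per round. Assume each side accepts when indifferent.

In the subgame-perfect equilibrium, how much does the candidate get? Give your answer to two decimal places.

132.63

Round 6 (the employer proposes): the candidate will accept anything ≥ 0, so the employer offers 0 and keeps 240.
Round 5 (the candidate proposes): the employer can get 240 next round, worth 0.66 × 240 = 158.4 now, so the candidate offers 158.4, keeping 81.6.
Round 4 (the employer proposes): the candidate can get 81.6 next round, worth 0.66 × 81.6 = 53.856 now, so the employer offers 53.856, keeping 186.144.
Round 3 (the candidate proposes): the employer can get 186.144 next round, worth 0.66 × 186.144 = 122.85504 now. The candidate offers 122.85504 and keeps 240 − 122.85504 = 117.14496.
Round 2 (the employer proposes): the candidate can get 117.14496 next round, worth 0.66 × 117.14496 = 77.3156736 now. The employer offers 77.3156736 and keeps 240 − 77.3156736 = 162.6843264.
Round 1 (the candidate proposes): the employer can get 162.6843264 next round, worth 0.66 × 162.6843264 = 107.371655424 now; the candidate offers that and keeps 132.628344576.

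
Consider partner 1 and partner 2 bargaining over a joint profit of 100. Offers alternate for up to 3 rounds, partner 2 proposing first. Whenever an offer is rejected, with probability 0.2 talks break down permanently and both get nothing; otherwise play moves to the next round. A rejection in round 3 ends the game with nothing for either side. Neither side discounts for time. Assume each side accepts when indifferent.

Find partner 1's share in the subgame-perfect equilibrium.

16

Round 3 (partner 2 proposes): rejection yields 0 for partner 1; partner 2 offers 0 and keeps 100.
Round 2 (partner 1 proposes): rejecting gives partner 2 an expected 0.8 × 100 = 80, so partner 1 offers 80, keeping 20.
Round 1 (partner 2 proposes): rejecting gives partner 1 an expected 0.8 × 20 = 16; partner 2 offers that and keeps 84.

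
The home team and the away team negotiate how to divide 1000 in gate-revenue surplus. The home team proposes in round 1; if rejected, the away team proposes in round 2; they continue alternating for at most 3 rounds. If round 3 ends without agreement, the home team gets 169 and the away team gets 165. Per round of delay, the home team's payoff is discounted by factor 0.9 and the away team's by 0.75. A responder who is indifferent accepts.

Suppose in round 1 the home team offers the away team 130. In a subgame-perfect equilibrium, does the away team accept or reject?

Reject

Round 3 (the home team proposes): the away team gets 165 if talks fail, so the home team offers 165 and keeps 835.
Round 2 (the away team proposes): the home team can get 835 next round, worth 0.9 × 835 = 751.5 now. The away team offers 751.5 and keeps 1000 − 751.5 = 248.5.
So by rejecting in round 1, the away team gets 248.5 next round, worth 0.75 × 248.5 = 186.375 now.
Offer 130 < 186.375, so the away team rejects.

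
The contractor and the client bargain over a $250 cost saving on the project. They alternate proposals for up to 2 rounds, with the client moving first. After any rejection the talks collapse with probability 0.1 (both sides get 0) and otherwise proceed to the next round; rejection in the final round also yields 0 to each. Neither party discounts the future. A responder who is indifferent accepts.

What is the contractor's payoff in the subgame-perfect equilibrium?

225

Round 2 (the contractor proposes): the client will accept anything ≥ 0, so the contractor offers 0 and keeps 250.
Round 1 (the client proposes): rejecting gives the contractor an expected 0.9 × 250 = 225. The client offers 225 and keeps 250 − 225 = 25.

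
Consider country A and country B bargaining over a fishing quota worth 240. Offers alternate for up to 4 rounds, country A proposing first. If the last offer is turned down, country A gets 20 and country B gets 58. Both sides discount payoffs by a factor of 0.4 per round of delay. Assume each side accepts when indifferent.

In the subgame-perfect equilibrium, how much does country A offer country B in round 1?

71.68

Round 4 (country B proposes): country A gets 20 if talks fail, so country B offers 20 and keeps 220.
Round 3 (country A proposes): country B can get 220 next round, worth 0.4 × 220 = 88 now. Country A offers 88 and keeps 240 − 88 = 152.
Round 2 (country B proposes): country A can get 152 next round, worth 0.4 × 152 = 60.8 now; country B offers that and keeps 179.2.
Round 1 (country A proposes): country B can get 179.2 next round, worth 0.4 × 179.2 = 71.68 now. Country A offers 71.68 and keeps 240 − 71.68 = 168.32.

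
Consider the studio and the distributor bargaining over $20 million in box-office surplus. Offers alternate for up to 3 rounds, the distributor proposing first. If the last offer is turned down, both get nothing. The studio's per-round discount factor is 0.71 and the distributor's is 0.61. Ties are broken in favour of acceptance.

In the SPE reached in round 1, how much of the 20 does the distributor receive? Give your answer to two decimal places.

14.46

Round 3 (the distributor proposes): rejection yields 0 for the studio; the distributor offers 0 and keeps 20.
Round 2 (the studio proposes): the distributor can get 20 next round, worth 0.61 × 20 = 12.2 now; the studio offers that and keeps 7.8.
Round 1 (the distributor proposes): the studio can get 7.8 next round, worth 0.71 × 7.8 = 5.538 now. The distributor offers 5.538 and keeps 20 − 5.538 = 14.462.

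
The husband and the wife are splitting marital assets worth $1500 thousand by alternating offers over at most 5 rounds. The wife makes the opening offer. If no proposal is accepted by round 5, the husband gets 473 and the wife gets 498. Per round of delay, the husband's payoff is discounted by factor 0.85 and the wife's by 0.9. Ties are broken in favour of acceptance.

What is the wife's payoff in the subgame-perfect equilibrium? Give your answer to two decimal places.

998.15

Round 5 (the wife proposes): the husband gets 473 if talks fail, so the wife offers 473 and keeps 1027.
Round 4 (the husband proposes): the wife can get 1027 next round, worth 0.9 × 1027 = 924.3 now; the husband offers that and keeps 575.7.
Round 3 (the wife proposes): the husband can get 575.7 next round, worth 0.85 × 575.7 = 489.345 now, so the wife offers 489.345, keeping 1010.655.
Round 2 (the husband proposes): the wife can get 1010.655 next round, worth 0.9 × 1010.655 = 909.5895 now. The husband offers 909.5895 and keeps 1500 − 909.5895 = 590.4105.
Round 1 (the wife proposes): the husband can get 590.4105 next round, worth 0.85 × 590.4105 = 501.848925 now. The wife offers 501.848925 and keeps 1500 − 501.848925 = 998.151075.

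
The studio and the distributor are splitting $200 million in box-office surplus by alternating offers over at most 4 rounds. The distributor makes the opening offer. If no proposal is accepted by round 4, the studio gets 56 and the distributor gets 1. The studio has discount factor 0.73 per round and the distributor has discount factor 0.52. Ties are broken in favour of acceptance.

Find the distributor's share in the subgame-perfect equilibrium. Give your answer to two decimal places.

74.78

Round 4 (the studio proposes): the distributor gets 1 if talks fail, so the studio offers 1 and keeps 199.
Round 3 (the distributor proposes): the studio can get 199 next round, worth 0.73 × 199 = 145.27 now, so the distributor offers 145.27, keeping 54.73.
Round 2 (the studio proposes): the distributor can get 54.73 next round, worth 0.52 × 54.73 = 28.4596 now; the studio offers that and keeps 171.5404.
Round 1 (the distributor proposes): the studio can get 171.5404 next round, worth 0.73 × 171.5404 = 125.224492 now, so the distributor offers 125.224492, keeping 74.775508.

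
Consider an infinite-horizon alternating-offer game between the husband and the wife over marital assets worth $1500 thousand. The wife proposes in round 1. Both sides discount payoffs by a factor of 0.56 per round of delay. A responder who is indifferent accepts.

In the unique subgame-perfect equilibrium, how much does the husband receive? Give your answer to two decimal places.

538.46

In a stationary SPE each proposer offers the other exactly their discounted continuation value.
If the wife keeps x when proposing and the husband keeps y when proposing, then x = 1500 − 0.56y and y = 1500 − 0.56x.
Solving: x = 1500(1 − 0.56) / (1 − 0.56·0.56) = 660 / 0.6864 ≈ 961.5385.
The husband gets 1500 − 961.5385 ≈ 538.4615.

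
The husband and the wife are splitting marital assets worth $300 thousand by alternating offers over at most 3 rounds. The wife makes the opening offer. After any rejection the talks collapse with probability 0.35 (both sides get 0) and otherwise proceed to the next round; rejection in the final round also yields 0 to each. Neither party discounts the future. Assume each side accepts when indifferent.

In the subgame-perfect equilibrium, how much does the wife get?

231.75

By backward induction:
Round 3 (the wife proposes): rejection yields 0 for the husband; the wife offers 0 and keeps 300.
Round 2 (the husband proposes): rejecting gives the wife an expected 0.65 × 300 = 195; the husband offers that and keeps 105.
Round 1 (the wife proposes): rejecting gives the husband an expected 0.65 × 105 = 68.25. The wife offers 68.25 and keeps 300 − 68.25 = 231.75.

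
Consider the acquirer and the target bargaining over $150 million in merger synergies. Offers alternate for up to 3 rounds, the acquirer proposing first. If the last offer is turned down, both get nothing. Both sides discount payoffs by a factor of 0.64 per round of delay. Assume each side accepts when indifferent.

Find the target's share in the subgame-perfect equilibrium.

Round 3 (the acquirer proposes): the target will accept anything ≥ 0, so the acquirer offers 0 and keeps 150.
Round 2 (the target proposes): the acquirer can get 150 next round, worth 0.64 × 150 = 96 now; the target offers that and keeps 54.
Round 1 (the acquirer proposes): the target can get 54 next round, worth 0.64 × 54 = 34.56 now, so the acquirer offers 34.56, keeping 115.44.

34.56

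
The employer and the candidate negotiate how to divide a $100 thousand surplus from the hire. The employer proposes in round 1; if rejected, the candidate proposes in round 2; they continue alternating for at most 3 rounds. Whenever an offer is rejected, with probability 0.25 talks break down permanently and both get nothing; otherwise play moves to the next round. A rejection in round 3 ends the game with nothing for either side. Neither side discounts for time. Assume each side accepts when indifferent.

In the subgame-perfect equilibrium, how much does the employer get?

81.25

By backward induction:
Round 3 (the employer proposes): the candidate will accept anything ≥ 0, so the employer offers 0 and keeps 100.
Round 2 (the candidate proposes): rejecting gives the employer an expected 0.75 × 100 = 75, so the candidate offers 75, keeping 25.
Round 1 (the employer proposes): rejecting gives the candidate an expected 0.75 × 25 = 18.75; the employer offers that and keeps 81.25.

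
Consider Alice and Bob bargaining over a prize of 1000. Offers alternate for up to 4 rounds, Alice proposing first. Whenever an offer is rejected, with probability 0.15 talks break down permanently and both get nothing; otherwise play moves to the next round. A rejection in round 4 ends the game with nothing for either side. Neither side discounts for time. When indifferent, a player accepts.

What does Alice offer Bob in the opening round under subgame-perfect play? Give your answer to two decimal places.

By backward induction:
Round 4 (Bob proposes): Alice will accept anything ≥ 0, so Bob offers 0 and keeps 1000.
Round 3 (Alice proposes): rejecting gives Bob an expected 0.85 × 1000 = 850, so Alice offers 850, keeping 150.
Round 2 (Bob proposes): rejecting gives Alice an expected 0.85 × 150 = 127.5. Bob offers 127.5 and keeps 1000 − 127.5 = 872.5.
Round 1 (Alice proposes): rejecting gives Bob an expected 0.85 × 872.5 = 741.625, so Alice offers 741.625, keeping 258.375.

741.63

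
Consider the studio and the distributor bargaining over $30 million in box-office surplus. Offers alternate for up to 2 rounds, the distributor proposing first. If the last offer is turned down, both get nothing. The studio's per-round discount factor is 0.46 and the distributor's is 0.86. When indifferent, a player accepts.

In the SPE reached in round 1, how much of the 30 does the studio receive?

Round 2 (the studio proposes): the distributor will accept anything ≥ 0, so the studio offers 0 and keeps 30.
Round 1 (the distributor proposes): the studio can get 30 next round, worth 0.46 × 30 = 13.8 now. The distributor offers 13.8 and keeps 30 − 13.8 = 16.2.

13.8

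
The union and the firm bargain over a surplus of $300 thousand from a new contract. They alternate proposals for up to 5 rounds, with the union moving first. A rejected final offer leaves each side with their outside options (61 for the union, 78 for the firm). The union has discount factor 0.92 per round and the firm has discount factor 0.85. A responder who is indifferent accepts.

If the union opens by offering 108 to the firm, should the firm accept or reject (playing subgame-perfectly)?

Accept

Round 5 (the union proposes): the firm gets 78 if talks fail, so the union offers 78 and keeps 222.
Round 4 (the firm proposes): the union can get 222 next round, worth 0.92 × 222 = 204.24 now. The firm offers 204.24 and keeps 300 − 204.24 = 95.76.
Round 3 (the union proposes): the firm can get 95.76 next round, worth 0.85 × 95.76 = 81.396 now, so the union offers 81.396, keeping 218.604.
Round 2 (the firm proposes): the union can get 218.604 next round, worth 0.92 × 218.604 = 201.11568 now, so the firm offers 201.11568, keeping 98.88432.
So by rejecting in round 1, the firm gets 98.88432 next round, worth 0.85 × 98.88432 = 84.051672 now.
Offer 108 ≥ 84.051672, so the firm accepts.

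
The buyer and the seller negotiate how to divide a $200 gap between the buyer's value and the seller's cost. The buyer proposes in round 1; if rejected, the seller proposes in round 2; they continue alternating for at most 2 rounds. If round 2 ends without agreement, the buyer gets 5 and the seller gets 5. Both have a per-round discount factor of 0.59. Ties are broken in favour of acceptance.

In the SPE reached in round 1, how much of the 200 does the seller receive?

115.05

Round 2 (the seller proposes): the buyer gets 5 if talks fail, so the seller offers 5 and keeps 195.
Round 1 (the buyer proposes): the seller can get 195 next round, worth 0.59 × 195 = 115.05 now, so the buyer offers 115.05, keeping 84.95.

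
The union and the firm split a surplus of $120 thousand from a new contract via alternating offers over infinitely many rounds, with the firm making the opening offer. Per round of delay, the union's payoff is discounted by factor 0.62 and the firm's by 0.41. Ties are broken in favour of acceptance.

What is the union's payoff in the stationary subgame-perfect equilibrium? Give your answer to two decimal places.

58.86

Let x be the firm's share when the firm proposes and y be the union's share when the union proposes.
The union accepts iff offered ≥ 0.62·y, so x = 120 − 0.62y. Symmetrically y = 120 − 0.41x.
Substituting: x = 120 − 0.62(120 − 0.41x), giving x(1 − 0.41·0.62) = 120(1 − 0.62).
So x = 120 × 0.38 / 0.7458 ≈ 61.1424, and the union receives 120 − x ≈ 58.8576.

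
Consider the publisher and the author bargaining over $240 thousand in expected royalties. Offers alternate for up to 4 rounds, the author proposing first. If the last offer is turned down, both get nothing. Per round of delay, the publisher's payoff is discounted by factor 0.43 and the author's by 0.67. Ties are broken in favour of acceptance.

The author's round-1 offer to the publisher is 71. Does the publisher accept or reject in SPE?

Round 4 (the publisher proposes): rejection yields 0 for the author; the publisher offers 0 and keeps 240.
Round 3 (the author proposes): the publisher can get 240 next round, worth 0.43 × 240 = 103.2 now; the author offers that and keeps 136.8.
Round 2 (the publisher proposes): the author can get 136.8 next round, worth 0.67 × 136.8 = 91.656 now; the publisher offers that and keeps 148.344.
So by rejecting in round 1, the publisher gets 148.344 next round, worth 0.43 × 148.344 = 63.78792 now.
Offer 71 ≥ 63.78792, so the publisher accepts.

Accept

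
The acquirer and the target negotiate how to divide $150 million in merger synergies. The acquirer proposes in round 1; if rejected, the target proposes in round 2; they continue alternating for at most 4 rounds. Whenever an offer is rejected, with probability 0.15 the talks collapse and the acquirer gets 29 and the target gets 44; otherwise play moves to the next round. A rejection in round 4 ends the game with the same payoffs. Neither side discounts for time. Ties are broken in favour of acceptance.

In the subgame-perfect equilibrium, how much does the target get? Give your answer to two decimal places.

By backward induction:
Round 4 (the target proposes): the acquirer gets 29 if talks fail, so the target offers 29 and keeps 121.
Round 3 (the acquirer proposes): rejecting gives the target an expected 0.85 × 121 + 0.15 × 44 = 109.45, so the acquirer offers 109.45, keeping 40.55.
Round 2 (the target proposes): rejecting gives the acquirer an expected 0.85 × 40.55 + 0.15 × 29 = 38.8175. The target offers 38.8175 and keeps 150 − 38.8175 = 111.1825.
Round 1 (the acquirer proposes): rejecting gives the target an expected 0.85 × 111.1825 + 0.15 × 44 = 101.105125, so the acquirer offers 101.105125, keeping 48.894875.

101.11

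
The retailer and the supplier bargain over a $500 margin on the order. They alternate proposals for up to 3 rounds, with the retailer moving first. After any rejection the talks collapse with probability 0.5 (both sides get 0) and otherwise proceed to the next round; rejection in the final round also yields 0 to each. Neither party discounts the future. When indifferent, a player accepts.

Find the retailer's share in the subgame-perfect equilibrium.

Round 3 (the retailer proposes): rejection yields 0 for the supplier; the retailer offers 0 and keeps 500.
Round 2 (the supplier proposes): rejecting gives the retailer an expected 0.5 × 500 = 250, so the supplier offers 250, keeping 250.
Round 1 (the retailer proposes): rejecting gives the supplier an expected 0.5 × 250 = 125, so the retailer offers 125, keeping 375.

375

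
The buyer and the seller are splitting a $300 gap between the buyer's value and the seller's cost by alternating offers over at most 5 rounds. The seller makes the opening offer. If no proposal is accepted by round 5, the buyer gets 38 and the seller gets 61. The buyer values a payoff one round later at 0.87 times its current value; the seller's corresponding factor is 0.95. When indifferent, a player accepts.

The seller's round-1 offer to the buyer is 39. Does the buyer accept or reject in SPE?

Reject

Round 5 (the seller proposes): the buyer gets 38 if talks fail, so the seller offers 38 and keeps 262.
Round 4 (the buyer proposes): the seller can get 262 next round, worth 0.95 × 262 = 248.9 now; the buyer offers that and keeps 51.1.
Round 3 (the seller proposes): the buyer can get 51.1 next round, worth 0.87 × 51.1 = 44.457 now. The seller offers 44.457 and keeps 300 − 44.457 = 255.543.
Round 2 (the buyer proposes): the seller can get 255.543 next round, worth 0.95 × 255.543 = 242.76585 now. The buyer offers 242.76585 and keeps 300 − 242.76585 = 57.23415.
So by rejecting in round 1, the buyer gets 57.23415 next round, worth 0.87 × 57.23415 = 49.7937105 now.
Offer 39 < 49.7937105, so the buyer rejects.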